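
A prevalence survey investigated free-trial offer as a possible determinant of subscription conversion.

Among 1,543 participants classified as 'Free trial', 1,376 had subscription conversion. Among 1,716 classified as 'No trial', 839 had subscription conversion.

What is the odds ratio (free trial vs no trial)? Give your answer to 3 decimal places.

From the description: a = 1376, b = 167, c = 839, d = 877.
OR = (a·d)/(b·c) = (1376 × 877) / (167 × 839) = 1206752 / 140113 = 8.61271
The odds of subscription conversion are about 8.61 times as high in the free trial group.

8.613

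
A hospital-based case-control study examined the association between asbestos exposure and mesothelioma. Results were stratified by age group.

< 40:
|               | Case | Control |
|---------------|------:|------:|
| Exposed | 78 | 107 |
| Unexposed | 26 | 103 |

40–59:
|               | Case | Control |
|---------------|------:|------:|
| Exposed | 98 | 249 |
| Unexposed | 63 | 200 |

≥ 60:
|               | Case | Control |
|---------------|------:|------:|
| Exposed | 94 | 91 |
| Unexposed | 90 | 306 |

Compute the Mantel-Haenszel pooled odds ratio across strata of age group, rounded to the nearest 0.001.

OR_MH = Σ(aᵢdᵢ/nᵢ) / Σ(bᵢcᵢ/nᵢ), where nᵢ is the stratum total.
Stratum 1 (< 40): n = 314; a·d/n = 78·103/314 = 25.5860; b·c/n = 107·26/314 = 8.8599
Stratum 2 (40–59): n = 610; a·d/n = 98·200/610 = 32.1311; b·c/n = 249·63/610 = 25.7164
Stratum 3 (≥ 60): n = 581; a·d/n = 94·306/581 = 49.5077; b·c/n = 91·90/581 = 14.0964
OR_MH = (25.5860 + 32.1311 + 49.5077) / (8.8599 + 25.7164 + 14.0964) = 107.2249 / 48.6727 = 2.20298

2.203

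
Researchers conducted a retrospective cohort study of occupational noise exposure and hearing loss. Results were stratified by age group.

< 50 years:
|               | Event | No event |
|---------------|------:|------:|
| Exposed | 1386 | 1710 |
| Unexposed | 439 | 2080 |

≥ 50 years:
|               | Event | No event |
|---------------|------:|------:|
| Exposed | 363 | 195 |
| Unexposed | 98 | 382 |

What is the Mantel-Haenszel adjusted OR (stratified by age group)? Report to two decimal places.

OR_MH = Σ(aᵢdᵢ/nᵢ) / Σ(bᵢcᵢ/nᵢ), where nᵢ is the stratum total.
Stratum 1 (< 50 years): n = 5615; a·d/n = 1386·2080/5615 = 513.4248; b·c/n = 1710·439/5615 = 133.6937
Stratum 2 (≥ 50 years): n = 1038; a·d/n = 363·382/1038 = 133.5896; b·c/n = 195·98/1038 = 18.4104
OR_MH = (513.4248 + 133.5896) / (133.6937 + 18.4104) = 647.0144 / 152.1041 = 4.25376

4.25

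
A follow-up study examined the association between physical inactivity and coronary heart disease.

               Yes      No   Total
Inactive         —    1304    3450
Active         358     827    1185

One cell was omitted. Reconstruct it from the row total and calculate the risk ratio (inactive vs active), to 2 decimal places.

2.06

The missing cell is in the exposed row: 3450 − 1304 = 2146.
So a = 2146, b = 1304, c = 358, d = 827.
RR = [a/(a+b)] / [c/(c+d)] = (2146/3450) / (358/1185) = 0.62203/0.30211 = 2.05895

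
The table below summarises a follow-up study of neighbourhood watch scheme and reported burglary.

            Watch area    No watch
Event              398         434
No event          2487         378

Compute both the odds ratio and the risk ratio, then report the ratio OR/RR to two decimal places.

Reading the table with exposure as columns: a = 398 (Watch area, case), b = 2487 (Watch area, non-case), c = 434 (No watch, case), d = 378.
OR = (398·378)/(2487·434) = 150444/1079358 = 0.13938
Risk in exposed = 398/2885 = 0.13795; risk in unexposed = 434/812 = 0.53448; RR = 0.25811
OR/RR = 0.13938 / 0.25811 = 0.54001
The outcome is not rare, so the OR lies further from 1 than the RR.

0.54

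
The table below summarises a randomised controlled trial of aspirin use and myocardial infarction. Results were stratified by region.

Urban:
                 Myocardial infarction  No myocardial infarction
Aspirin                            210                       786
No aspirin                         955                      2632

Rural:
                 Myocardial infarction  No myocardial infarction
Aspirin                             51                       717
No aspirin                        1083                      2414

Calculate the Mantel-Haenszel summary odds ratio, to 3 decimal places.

0.432

OR_MH = Σ(aᵢdᵢ/nᵢ) / Σ(bᵢcᵢ/nᵢ), where nᵢ is the stratum total.
Stratum 1 (Urban): n = 4583; a·d/n = 210·2632/4583 = 120.6022; b·c/n = 786·955/4583 = 163.7857
Stratum 2 (Rural): n = 4265; a·d/n = 51·2414/4265 = 28.8661; b·c/n = 717·1083/4265 = 182.0659
OR_MH = (120.6022 + 28.8661) / (163.7857 + 182.0659) = 149.4683 / 345.8516 = 0.43217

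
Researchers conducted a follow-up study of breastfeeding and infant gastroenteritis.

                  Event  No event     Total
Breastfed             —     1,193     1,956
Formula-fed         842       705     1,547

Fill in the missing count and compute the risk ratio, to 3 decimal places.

The missing cell is in the exposed row: 1956 − 1193 = 763.
So a = 763, b = 1193, c = 842, d = 705.
RR = [a/(a+b)] / [c/(c+d)] = (763/1956) / (842/1547) = 0.39008/0.54428 = 0.71669

0.717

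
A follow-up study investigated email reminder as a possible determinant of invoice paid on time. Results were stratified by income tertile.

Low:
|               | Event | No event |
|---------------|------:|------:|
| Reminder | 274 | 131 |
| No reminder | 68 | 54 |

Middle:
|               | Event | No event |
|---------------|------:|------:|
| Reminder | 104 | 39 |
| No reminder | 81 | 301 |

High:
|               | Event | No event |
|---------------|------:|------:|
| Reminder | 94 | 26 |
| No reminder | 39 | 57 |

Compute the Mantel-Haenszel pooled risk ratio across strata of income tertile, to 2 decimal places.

1.88

RR_MH = Σ(aᵢ·n₀ᵢ/nᵢ) / Σ(cᵢ·n₁ᵢ/nᵢ), with n₁ᵢ = aᵢ+bᵢ (exposed), n₀ᵢ = cᵢ+dᵢ (unexposed), nᵢ = n₁ᵢ+n₀ᵢ.
Stratum 1 (Low): n₁ = 405, n₀ = 122, n = 527; a·n₀/n = 274·122/527 = 63.4307; c·n₁/n = 68·405/527 = 52.2581
Stratum 2 (Middle): n₁ = 143, n₀ = 382, n = 525; a·n₀/n = 104·382/525 = 75.6724; c·n₁/n = 81·143/525 = 22.0629
Stratum 3 (High): n₁ = 120, n₀ = 96, n = 216; a·n₀/n = 94·96/216 = 41.7778; c·n₁/n = 39·120/216 = 21.6667
RR_MH = (63.4307 + 75.6724 + 41.7778) / (52.2581 + 22.0629 + 21.6667) = 180.8809 / 95.9876 = 1.88442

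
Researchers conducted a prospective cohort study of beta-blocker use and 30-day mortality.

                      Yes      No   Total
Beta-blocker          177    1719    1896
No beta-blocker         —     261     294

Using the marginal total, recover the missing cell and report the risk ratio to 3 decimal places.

0.832

The missing cell is in the unexposed row: 294 − 261 = 33.
So a = 177, b = 1719, c = 33, d = 261.
RR = [a/(a+b)] / [c/(c+d)] = (177/1896) / (33/294) = 0.09335/0.11224 = 0.83170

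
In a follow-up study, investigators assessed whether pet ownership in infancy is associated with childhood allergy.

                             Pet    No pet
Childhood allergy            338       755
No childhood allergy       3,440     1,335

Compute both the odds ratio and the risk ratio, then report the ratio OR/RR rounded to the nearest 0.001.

Reading the table with exposure as columns: a = 338 (Pet, case), b = 3440 (Pet, non-case), c = 755 (No pet, case), d = 1335.
OR = (338·1335)/(3440·755) = 451230/2597200 = 0.17374
Risk in exposed = 338/3778 = 0.08947; risk in unexposed = 755/2090 = 0.36124; RR = 0.24766
OR/RR = 0.17374 / 0.24766 = 0.70152
The outcome is not rare, so the OR lies further from 1 than the RR.

0.702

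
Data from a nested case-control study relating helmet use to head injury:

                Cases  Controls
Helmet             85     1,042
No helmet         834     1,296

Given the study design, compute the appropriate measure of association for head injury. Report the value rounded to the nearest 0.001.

Cells: a = 85, b = 1042, c = 834, d = 1296.
This is a nested case-control study: participants were sampled on outcome status, so risks in the source population cannot be estimated directly — relative risk is not valid here. The odds ratio is the appropriate measure.
OR = (a·d)/(b·c) = (85 × 1296) / (1042 × 834) = 110160 / 869028 = 0.12676

0.127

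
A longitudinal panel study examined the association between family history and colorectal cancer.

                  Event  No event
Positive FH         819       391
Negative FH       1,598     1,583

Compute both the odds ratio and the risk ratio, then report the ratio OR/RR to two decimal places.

1.54

Cells: a = 819, b = 391, c = 1598, d = 1583.
OR = (819·1583)/(391·1598) = 1296477/624818 = 2.07497
Risk in exposed = 819/1210 = 0.67686; risk in unexposed = 1598/3181 = 0.50236; RR = 1.34737
OR/RR = 2.07497 / 1.34737 = 1.54002
The outcome is not rare, so the OR lies further from 1 than the RR.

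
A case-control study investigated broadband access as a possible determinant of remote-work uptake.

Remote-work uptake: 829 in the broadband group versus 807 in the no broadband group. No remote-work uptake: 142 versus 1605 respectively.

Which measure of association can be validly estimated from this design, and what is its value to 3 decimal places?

From the description: a = 829, b = 142, c = 807, d = 1605.
This is a case-control study: participants were sampled on outcome status, so risks in the source population cannot be estimated directly — relative risk is not valid here. The odds ratio is the appropriate measure.
OR = (a·d)/(b·c) = (829 × 1605) / (142 × 807) = 1330545 / 114594 = 11.61095

11.611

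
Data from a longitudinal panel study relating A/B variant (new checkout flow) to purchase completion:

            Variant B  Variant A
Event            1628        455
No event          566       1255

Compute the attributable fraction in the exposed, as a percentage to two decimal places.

64.14

Reading the table with exposure as columns: a = 1628 (Variant B, case), b = 566 (Variant B, non-case), c = 455 (Variant A, case), d = 1255.
Risk in exposed = 1628/2194 = 0.74202; risk in unexposed = 455/1710 = 0.26608.
RR = 0.74202/0.26608 = 2.78870
AR% = (RR − 1)/RR × 100 = (2.78870 − 1)/2.78870 × 100 = 64.1411%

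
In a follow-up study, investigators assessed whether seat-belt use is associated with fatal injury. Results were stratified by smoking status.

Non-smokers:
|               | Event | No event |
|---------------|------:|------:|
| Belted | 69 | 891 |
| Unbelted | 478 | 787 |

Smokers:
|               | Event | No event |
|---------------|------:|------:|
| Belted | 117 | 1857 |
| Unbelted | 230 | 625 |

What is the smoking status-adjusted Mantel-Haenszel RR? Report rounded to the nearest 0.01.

RR_MH = Σ(aᵢ·n₀ᵢ/nᵢ) / Σ(cᵢ·n₁ᵢ/nᵢ), with n₁ᵢ = aᵢ+bᵢ (exposed), n₀ᵢ = cᵢ+dᵢ (unexposed), nᵢ = n₁ᵢ+n₀ᵢ.
Stratum 1 (Non-smokers): n₁ = 960, n₀ = 1265, n = 2225; a·n₀/n = 69·1265/2225 = 39.2292; c·n₁/n = 478·960/2225 = 206.2382
Stratum 2 (Smokers): n₁ = 1974, n₀ = 855, n = 2829; a·n₀/n = 117·855/2829 = 35.3606; c·n₁/n = 230·1974/2829 = 160.4878
RR_MH = (39.2292 + 35.3606) / (206.2382 + 160.4878) = 74.5898 / 366.7260 = 0.20339

0.20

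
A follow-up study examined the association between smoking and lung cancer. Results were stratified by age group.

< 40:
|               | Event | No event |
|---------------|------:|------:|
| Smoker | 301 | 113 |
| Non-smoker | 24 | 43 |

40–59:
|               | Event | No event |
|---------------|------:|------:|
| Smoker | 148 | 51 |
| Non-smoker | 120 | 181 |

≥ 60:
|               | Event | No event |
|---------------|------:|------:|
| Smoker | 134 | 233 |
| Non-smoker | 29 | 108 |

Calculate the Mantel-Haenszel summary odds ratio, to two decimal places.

OR_MH = Σ(aᵢdᵢ/nᵢ) / Σ(bᵢcᵢ/nᵢ), where nᵢ is the stratum total.
Stratum 1 (< 40): n = 481; a·d/n = 301·43/481 = 26.9085; b·c/n = 113·24/481 = 5.6383
Stratum 2 (40–59): n = 500; a·d/n = 148·181/500 = 53.5760; b·c/n = 51·120/500 = 12.2400
Stratum 3 (≥ 60): n = 504; a·d/n = 134·108/504 = 28.7143; b·c/n = 233·29/504 = 13.4067
OR_MH = (26.9085 + 53.5760 + 28.7143) / (5.6383 + 12.2400 + 13.4067) = 109.1988 / 31.2850 = 3.49045

3.49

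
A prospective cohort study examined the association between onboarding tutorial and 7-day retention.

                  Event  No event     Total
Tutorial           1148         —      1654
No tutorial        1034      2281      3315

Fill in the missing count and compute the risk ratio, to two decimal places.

2.23

The missing cell is in the exposed row: 1654 − 1148 = 506.
So a = 1148, b = 506, c = 1034, d = 2281.
RR = [a/(a+b)] / [c/(c+d)] = (1148/1654) / (1034/3315) = 0.69407/0.31192 = 2.22520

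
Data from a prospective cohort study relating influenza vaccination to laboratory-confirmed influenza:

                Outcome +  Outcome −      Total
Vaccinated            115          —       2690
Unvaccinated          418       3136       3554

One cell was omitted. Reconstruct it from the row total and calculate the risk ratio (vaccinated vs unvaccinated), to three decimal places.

0.363

The missing cell is in the exposed row: 2690 − 115 = 2575.
So a = 115, b = 2575, c = 418, d = 3136.
RR = [a/(a+b)] / [c/(c+d)] = (115/2690) / (418/3554) = 0.04275/0.11761 = 0.36349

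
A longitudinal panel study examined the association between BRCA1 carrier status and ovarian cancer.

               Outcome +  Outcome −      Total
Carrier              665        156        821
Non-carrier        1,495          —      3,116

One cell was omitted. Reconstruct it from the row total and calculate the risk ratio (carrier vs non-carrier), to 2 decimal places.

1.69

The missing cell is in the unexposed row: 3116 − 1495 = 1621.
So a = 665, b = 156, c = 1495, d = 1621.
RR = [a/(a+b)] / [c/(c+d)] = (665/821) / (1495/3116) = 0.80999/0.47978 = 1.68824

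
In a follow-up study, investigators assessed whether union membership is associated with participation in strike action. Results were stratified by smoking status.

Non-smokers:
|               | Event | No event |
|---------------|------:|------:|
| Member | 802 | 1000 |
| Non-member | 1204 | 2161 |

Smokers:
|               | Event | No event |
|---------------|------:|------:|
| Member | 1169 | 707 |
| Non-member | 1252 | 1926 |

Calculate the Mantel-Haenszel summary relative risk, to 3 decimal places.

RR_MH = Σ(aᵢ·n₀ᵢ/nᵢ) / Σ(cᵢ·n₁ᵢ/nᵢ), with n₁ᵢ = aᵢ+bᵢ (exposed), n₀ᵢ = cᵢ+dᵢ (unexposed), nᵢ = n₁ᵢ+n₀ᵢ.
Stratum 1 (Non-smokers): n₁ = 1802, n₀ = 3365, n = 5167; a·n₀/n = 802·3365/5167 = 522.3011; c·n₁/n = 1204·1802/5167 = 419.8970
Stratum 2 (Smokers): n₁ = 1876, n₀ = 3178, n = 5054; a·n₀/n = 1169·3178/5054 = 735.0776; c·n₁/n = 1252·1876/5054 = 464.7313
RR_MH = (522.3011 + 735.0776) / (419.8970 + 464.7313) = 1257.3787 / 884.6283 = 1.42136

1.421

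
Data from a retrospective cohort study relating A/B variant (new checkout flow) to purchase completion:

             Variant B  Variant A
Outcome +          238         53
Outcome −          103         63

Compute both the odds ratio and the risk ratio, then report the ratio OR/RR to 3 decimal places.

Reading the table with exposure as columns: a = 238 (Variant B, case), b = 103 (Variant B, non-case), c = 53 (Variant A, case), d = 63.
OR = (238·63)/(103·53) = 14994/5459 = 2.74666
Risk in exposed = 238/341 = 0.69795; risk in unexposed = 53/116 = 0.45690; RR = 1.52758
OR/RR = 2.74666 / 1.52758 = 1.79804
The outcome is not rare, so the OR lies further from 1 than the RR.

1.798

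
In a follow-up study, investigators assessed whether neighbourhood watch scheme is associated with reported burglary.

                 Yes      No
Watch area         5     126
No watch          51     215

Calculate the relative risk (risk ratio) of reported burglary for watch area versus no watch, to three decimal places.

Cells: a = 5, b = 126, c = 51, d = 215.
Risk in exposed = 5/131 = 0.03817; risk in unexposed = 51/266 = 0.19173.
RR = 0.03817 / 0.19173 = 0.19907
The risk is 80% lower among the exposed than among the unexposed.

0.199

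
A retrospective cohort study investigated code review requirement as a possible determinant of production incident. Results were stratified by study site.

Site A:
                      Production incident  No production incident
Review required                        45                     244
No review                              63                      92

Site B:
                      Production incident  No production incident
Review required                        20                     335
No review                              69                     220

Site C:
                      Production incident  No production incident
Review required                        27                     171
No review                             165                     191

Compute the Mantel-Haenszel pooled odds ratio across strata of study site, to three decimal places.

OR_MH = Σ(aᵢdᵢ/nᵢ) / Σ(bᵢcᵢ/nᵢ), where nᵢ is the stratum total.
Stratum 1 (Site A): n = 444; a·d/n = 45·92/444 = 9.3243; b·c/n = 244·63/444 = 34.6216
Stratum 2 (Site B): n = 644; a·d/n = 20·220/644 = 6.8323; b·c/n = 335·69/644 = 35.8929
Stratum 3 (Site C): n = 554; a·d/n = 27·191/554 = 9.3087; b·c/n = 171·165/554 = 50.9296
OR_MH = (9.3243 + 6.8323 + 9.3087) / (34.6216 + 35.8929 + 50.9296) = 25.4653 / 121.4441 = 0.20969

0.210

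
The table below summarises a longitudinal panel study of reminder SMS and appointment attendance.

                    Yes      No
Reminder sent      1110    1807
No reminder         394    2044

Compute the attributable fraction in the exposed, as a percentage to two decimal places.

57.53

Cells: a = 1110, b = 1807, c = 394, d = 2044.
Risk in exposed = 1110/2917 = 0.38053; risk in unexposed = 394/2438 = 0.16161.
RR = 0.38053/0.16161 = 2.35464
AR% = (RR − 1)/RR × 100 = (2.35464 − 1)/2.35464 × 100 = 57.5306%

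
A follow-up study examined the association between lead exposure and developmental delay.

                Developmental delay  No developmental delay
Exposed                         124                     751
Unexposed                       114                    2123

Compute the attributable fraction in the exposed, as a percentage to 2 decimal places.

64.04

Cells: a = 124, b = 751, c = 114, d = 2123.
Risk in exposed = 124/875 = 0.14171; risk in unexposed = 114/2237 = 0.05096.
RR = 0.14171/0.05096 = 2.78083
AR% = (RR − 1)/RR × 100 = (2.78083 − 1)/2.78083 × 100 = 64.0395%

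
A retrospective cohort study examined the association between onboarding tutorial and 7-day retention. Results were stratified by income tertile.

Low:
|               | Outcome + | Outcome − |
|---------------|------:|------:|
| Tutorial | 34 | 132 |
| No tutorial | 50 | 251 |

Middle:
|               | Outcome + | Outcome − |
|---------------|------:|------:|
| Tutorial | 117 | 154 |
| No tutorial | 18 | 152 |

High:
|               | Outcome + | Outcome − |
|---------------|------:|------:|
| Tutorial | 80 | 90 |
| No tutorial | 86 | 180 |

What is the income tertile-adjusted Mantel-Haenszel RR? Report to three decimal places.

1.857

RR_MH = Σ(aᵢ·n₀ᵢ/nᵢ) / Σ(cᵢ·n₁ᵢ/nᵢ), with n₁ᵢ = aᵢ+bᵢ (exposed), n₀ᵢ = cᵢ+dᵢ (unexposed), nᵢ = n₁ᵢ+n₀ᵢ.
Stratum 1 (Low): n₁ = 166, n₀ = 301, n = 467; a·n₀/n = 34·301/467 = 21.9143; c·n₁/n = 50·166/467 = 17.7730
Stratum 2 (Middle): n₁ = 271, n₀ = 170, n = 441; a·n₀/n = 117·170/441 = 45.1020; c·n₁/n = 18·271/441 = 11.0612
Stratum 3 (High): n₁ = 170, n₀ = 266, n = 436; a·n₀/n = 80·266/436 = 48.8073; c·n₁/n = 86·170/436 = 33.5321
RR_MH = (21.9143 + 45.1020 + 48.8073) / (17.7730 + 11.0612 + 33.5321) = 115.8237 / 62.3664 = 1.85715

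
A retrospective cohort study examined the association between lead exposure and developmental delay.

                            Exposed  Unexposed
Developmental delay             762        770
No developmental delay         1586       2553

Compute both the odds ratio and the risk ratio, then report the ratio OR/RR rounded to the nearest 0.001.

Reading the table with exposure as columns: a = 762 (Exposed, case), b = 1586 (Exposed, non-case), c = 770 (Unexposed, case), d = 2553.
OR = (762·2553)/(1586·770) = 1945386/1221220 = 1.59299
Risk in exposed = 762/2348 = 0.32453; risk in unexposed = 770/3323 = 0.23172; RR = 1.40054
OR/RR = 1.59299 / 1.40054 = 1.13741
The outcome is not rare, so the OR lies further from 1 than the RR.

1.137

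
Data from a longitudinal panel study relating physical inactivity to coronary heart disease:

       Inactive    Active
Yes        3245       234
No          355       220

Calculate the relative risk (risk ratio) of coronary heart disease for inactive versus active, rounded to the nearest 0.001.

Reading the table with exposure as columns: a = 3245 (Inactive, case), b = 355 (Inactive, non-case), c = 234 (Active, case), d = 220.
Risk in exposed = 3245/3600 = 0.90139; risk in unexposed = 234/454 = 0.51542.
RR = 0.90139 / 0.51542 = 1.74885
The risk among the exposed is 1.75 times that among the unexposed.

1.749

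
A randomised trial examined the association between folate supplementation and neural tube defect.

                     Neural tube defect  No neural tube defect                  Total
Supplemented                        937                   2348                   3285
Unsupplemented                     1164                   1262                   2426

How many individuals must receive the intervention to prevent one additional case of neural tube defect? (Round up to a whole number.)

6

Risk in treated group = 937/3285 = 0.28524; risk in control = 1164/2426 = 0.47980.
Absolute risk reduction = 0.47980 − 0.28524 = 0.19457
NNT = 1 / ARR = 1 / 0.19457 = 5.140 → round up → 6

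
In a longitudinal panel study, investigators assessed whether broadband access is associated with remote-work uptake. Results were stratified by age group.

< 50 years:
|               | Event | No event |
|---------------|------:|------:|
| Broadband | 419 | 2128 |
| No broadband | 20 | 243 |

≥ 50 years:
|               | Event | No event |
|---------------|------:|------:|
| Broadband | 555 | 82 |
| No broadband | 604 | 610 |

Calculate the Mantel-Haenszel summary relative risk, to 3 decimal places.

RR_MH = Σ(aᵢ·n₀ᵢ/nᵢ) / Σ(cᵢ·n₁ᵢ/nᵢ), with n₁ᵢ = aᵢ+bᵢ (exposed), n₀ᵢ = cᵢ+dᵢ (unexposed), nᵢ = n₁ᵢ+n₀ᵢ.
Stratum 1 (< 50 years): n₁ = 2547, n₀ = 263, n = 2810; a·n₀/n = 419·263/2810 = 39.2160; c·n₁/n = 20·2547/2810 = 18.1281
Stratum 2 (≥ 50 years): n₁ = 637, n₀ = 1214, n = 1851; a·n₀/n = 555·1214/1851 = 364.0032; c·n₁/n = 604·637/1851 = 207.8595
RR_MH = (39.2160 + 364.0032) / (18.1281 + 207.8595) = 403.2193 / 225.9876 = 1.78425

1.784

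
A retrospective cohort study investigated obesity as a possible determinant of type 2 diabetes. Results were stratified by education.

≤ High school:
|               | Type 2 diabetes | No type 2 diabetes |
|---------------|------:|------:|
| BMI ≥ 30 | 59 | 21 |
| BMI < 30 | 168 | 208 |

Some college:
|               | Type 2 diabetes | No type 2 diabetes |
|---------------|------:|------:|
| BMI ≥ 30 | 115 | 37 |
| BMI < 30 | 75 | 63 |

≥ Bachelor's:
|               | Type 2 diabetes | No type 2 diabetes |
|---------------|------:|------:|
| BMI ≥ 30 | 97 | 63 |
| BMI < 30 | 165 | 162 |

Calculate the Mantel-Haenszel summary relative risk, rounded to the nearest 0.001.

RR_MH = Σ(aᵢ·n₀ᵢ/nᵢ) / Σ(cᵢ·n₁ᵢ/nᵢ), with n₁ᵢ = aᵢ+bᵢ (exposed), n₀ᵢ = cᵢ+dᵢ (unexposed), nᵢ = n₁ᵢ+n₀ᵢ.
Stratum 1 (≤ High school): n₁ = 80, n₀ = 376, n = 456; a·n₀/n = 59·376/456 = 48.6491; c·n₁/n = 168·80/456 = 29.4737
Stratum 2 (Some college): n₁ = 152, n₀ = 138, n = 290; a·n₀/n = 115·138/290 = 54.7241; c·n₁/n = 75·152/290 = 39.3103
Stratum 3 (≥ Bachelor's): n₁ = 160, n₀ = 327, n = 487; a·n₀/n = 97·327/487 = 65.1314; c·n₁/n = 165·160/487 = 54.2094
RR_MH = (48.6491 + 54.7241 + 65.1314) / (29.4737 + 39.3103 + 54.2094) = 168.5047 / 122.9935 = 1.37003

1.370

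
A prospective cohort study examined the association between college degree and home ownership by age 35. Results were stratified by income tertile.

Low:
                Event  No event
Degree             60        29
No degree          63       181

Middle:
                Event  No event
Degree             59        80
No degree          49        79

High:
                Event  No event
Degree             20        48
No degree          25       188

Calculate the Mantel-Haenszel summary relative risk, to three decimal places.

1.806

RR_MH = Σ(aᵢ·n₀ᵢ/nᵢ) / Σ(cᵢ·n₁ᵢ/nᵢ), with n₁ᵢ = aᵢ+bᵢ (exposed), n₀ᵢ = cᵢ+dᵢ (unexposed), nᵢ = n₁ᵢ+n₀ᵢ.
Stratum 1 (Low): n₁ = 89, n₀ = 244, n = 333; a·n₀/n = 60·244/333 = 43.9640; c·n₁/n = 63·89/333 = 16.8378
Stratum 2 (Middle): n₁ = 139, n₀ = 128, n = 267; a·n₀/n = 59·128/267 = 28.2846; c·n₁/n = 49·139/267 = 25.5094
Stratum 3 (High): n₁ = 68, n₀ = 213, n = 281; a·n₀/n = 20·213/281 = 15.1601; c·n₁/n = 25·68/281 = 6.0498
RR_MH = (43.9640 + 28.2846 + 15.1601) / (16.8378 + 25.5094 + 6.0498) = 87.4088 / 48.3970 = 1.80608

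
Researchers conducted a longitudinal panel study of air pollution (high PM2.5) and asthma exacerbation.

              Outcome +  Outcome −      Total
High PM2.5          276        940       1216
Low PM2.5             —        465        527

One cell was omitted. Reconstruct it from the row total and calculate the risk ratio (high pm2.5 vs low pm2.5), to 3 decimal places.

1.929

The missing cell is in the unexposed row: 527 − 465 = 62.
So a = 276, b = 940, c = 62, d = 465.
RR = [a/(a+b)] / [c/(c+d)] = (276/1216) / (62/527) = 0.22697/0.11765 = 1.92928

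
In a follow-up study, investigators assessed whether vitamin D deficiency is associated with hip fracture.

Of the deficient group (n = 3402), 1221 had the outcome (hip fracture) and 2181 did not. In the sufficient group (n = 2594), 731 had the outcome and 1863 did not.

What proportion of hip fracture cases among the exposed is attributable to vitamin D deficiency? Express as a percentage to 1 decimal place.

21.5

From the description: a = 1221, b = 2181, c = 731, d = 1863.
Risk in exposed = 1221/3402 = 0.35891; risk in unexposed = 731/2594 = 0.28180.
RR = 0.35891/0.28180 = 1.27360
AR% = (RR − 1)/RR × 100 = (1.27360 − 1)/1.27360 × 100 = 21.4826%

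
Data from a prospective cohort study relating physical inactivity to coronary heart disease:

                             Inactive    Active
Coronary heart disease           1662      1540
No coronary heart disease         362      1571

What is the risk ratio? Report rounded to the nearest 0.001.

Reading the table with exposure as columns: a = 1662 (Inactive, case), b = 362 (Inactive, non-case), c = 1540 (Active, case), d = 1571.
Risk in exposed = 1662/2024 = 0.82115; risk in unexposed = 1540/3111 = 0.49502.
RR = 0.82115 / 0.49502 = 1.65882
The risk among the exposed is 1.66 times that among the unexposed.

1.659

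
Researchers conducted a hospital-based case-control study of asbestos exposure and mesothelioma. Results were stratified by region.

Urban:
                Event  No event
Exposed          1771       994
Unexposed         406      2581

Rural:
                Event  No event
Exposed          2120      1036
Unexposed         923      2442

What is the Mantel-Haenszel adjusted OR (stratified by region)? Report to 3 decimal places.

OR_MH = Σ(aᵢdᵢ/nᵢ) / Σ(bᵢcᵢ/nᵢ), where nᵢ is the stratum total.
Stratum 1 (Urban): n = 5752; a·d/n = 1771·2581/5752 = 794.6716; b·c/n = 994·406/5752 = 70.1606
Stratum 2 (Rural): n = 6521; a·d/n = 2120·2442/6521 = 793.9028; b·c/n = 1036·923/6521 = 146.6382
OR_MH = (794.6716 + 793.9028) / (70.1606 + 146.6382) = 1588.5744 / 216.7989 = 7.32741

7.327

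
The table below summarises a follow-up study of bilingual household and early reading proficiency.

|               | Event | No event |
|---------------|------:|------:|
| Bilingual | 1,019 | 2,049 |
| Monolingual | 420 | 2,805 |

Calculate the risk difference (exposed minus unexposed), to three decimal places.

0.202

Cells: a = 1019, b = 2049, c = 420, d = 2805.
Risk in exposed = 1019/3068 = 0.332138; risk in unexposed = 420/3225 = 0.130233.
Risk difference = 0.332138 − 0.130233 = 0.201906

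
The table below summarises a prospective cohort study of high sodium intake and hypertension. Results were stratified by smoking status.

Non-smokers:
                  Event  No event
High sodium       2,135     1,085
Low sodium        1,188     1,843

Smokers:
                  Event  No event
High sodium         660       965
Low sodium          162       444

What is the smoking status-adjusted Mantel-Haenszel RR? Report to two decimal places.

RR_MH = Σ(aᵢ·n₀ᵢ/nᵢ) / Σ(cᵢ·n₁ᵢ/nᵢ), with n₁ᵢ = aᵢ+bᵢ (exposed), n₀ᵢ = cᵢ+dᵢ (unexposed), nᵢ = n₁ᵢ+n₀ᵢ.
Stratum 1 (Non-smokers): n₁ = 3220, n₀ = 3031, n = 6251; a·n₀/n = 2135·3031/6251 = 1035.2240; c·n₁/n = 1188·3220/6251 = 611.9597
Stratum 2 (Smokers): n₁ = 1625, n₀ = 606, n = 2231; a·n₀/n = 660·606/2231 = 179.2739; c·n₁/n = 162·1625/2231 = 117.9964
RR_MH = (1035.2240 + 179.2739) / (611.9597 + 117.9964) = 1214.4978 / 729.9561 = 1.66380

1.66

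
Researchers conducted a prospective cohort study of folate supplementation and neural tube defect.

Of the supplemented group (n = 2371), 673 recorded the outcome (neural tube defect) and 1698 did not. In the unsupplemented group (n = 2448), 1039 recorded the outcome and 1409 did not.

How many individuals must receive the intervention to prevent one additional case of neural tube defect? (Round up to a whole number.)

8

Risk in treated group = 673/2371 = 0.28385; risk in control = 1039/2448 = 0.42443.
Absolute risk reduction = 0.42443 − 0.28385 = 0.14058
NNT = 1 / ARR = 1 / 0.14058 = 7.113 → round up → 8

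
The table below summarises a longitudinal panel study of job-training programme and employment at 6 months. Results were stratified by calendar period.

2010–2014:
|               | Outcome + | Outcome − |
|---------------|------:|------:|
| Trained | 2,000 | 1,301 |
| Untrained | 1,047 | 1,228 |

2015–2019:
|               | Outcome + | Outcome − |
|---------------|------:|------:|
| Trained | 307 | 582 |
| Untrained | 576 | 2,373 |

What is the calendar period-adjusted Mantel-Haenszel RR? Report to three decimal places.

RR_MH = Σ(aᵢ·n₀ᵢ/nᵢ) / Σ(cᵢ·n₁ᵢ/nᵢ), with n₁ᵢ = aᵢ+bᵢ (exposed), n₀ᵢ = cᵢ+dᵢ (unexposed), nᵢ = n₁ᵢ+n₀ᵢ.
Stratum 1 (2010–2014): n₁ = 3301, n₀ = 2275, n = 5576; a·n₀/n = 2000·2275/5576 = 815.9971; c·n₁/n = 1047·3301/5576 = 619.8255
Stratum 2 (2015–2019): n₁ = 889, n₀ = 2949, n = 3838; a·n₀/n = 307·2949/3838 = 235.8893; c·n₁/n = 576·889/3838 = 133.4195
RR_MH = (815.9971 + 235.8893) / (619.8255 + 133.4195) = 1051.8864 / 753.2450 = 1.39647

1.396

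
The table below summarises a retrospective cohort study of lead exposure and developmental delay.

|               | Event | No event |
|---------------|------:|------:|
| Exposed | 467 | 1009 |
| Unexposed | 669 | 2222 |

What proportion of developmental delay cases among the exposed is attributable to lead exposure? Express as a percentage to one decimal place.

Cells: a = 467, b = 1009, c = 669, d = 2222.
Risk in exposed = 467/1476 = 0.31640; risk in unexposed = 669/2891 = 0.23141.
RR = 0.31640/0.23141 = 1.36726
AR% = (RR − 1)/RR × 100 = (1.36726 − 1)/1.36726 × 100 = 26.8613%

26.9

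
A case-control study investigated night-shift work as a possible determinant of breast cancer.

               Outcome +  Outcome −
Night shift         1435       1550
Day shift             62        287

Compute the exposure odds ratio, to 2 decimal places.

Cells: a = 1435, b = 1550, c = 62, d = 287.
OR = (a·d)/(b·c) = (1435 × 287) / (1550 × 62) = 411845 / 96100 = 4.28559
The odds of breast cancer are about 4.29 times as high in the night shift group.

4.29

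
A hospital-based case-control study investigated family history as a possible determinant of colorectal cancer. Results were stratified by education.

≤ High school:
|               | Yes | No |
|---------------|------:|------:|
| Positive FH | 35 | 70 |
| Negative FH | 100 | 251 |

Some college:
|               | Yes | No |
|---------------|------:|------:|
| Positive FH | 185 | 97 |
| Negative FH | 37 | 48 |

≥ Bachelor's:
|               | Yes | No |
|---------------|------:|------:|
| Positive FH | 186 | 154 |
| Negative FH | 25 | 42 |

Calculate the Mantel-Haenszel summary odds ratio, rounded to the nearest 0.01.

1.81

OR_MH = Σ(aᵢdᵢ/nᵢ) / Σ(bᵢcᵢ/nᵢ), where nᵢ is the stratum total.
Stratum 1 (≤ High school): n = 456; a·d/n = 35·251/456 = 19.2654; b·c/n = 70·100/456 = 15.3509
Stratum 2 (Some college): n = 367; a·d/n = 185·48/367 = 24.1962; b·c/n = 97·37/367 = 9.7793
Stratum 3 (≥ Bachelor's): n = 407; a·d/n = 186·42/407 = 19.1941; b·c/n = 154·25/407 = 9.4595
OR_MH = (19.2654 + 24.1962 + 19.1941) / (15.3509 + 9.7793 + 9.4595) = 62.6556 / 34.5896 = 1.81140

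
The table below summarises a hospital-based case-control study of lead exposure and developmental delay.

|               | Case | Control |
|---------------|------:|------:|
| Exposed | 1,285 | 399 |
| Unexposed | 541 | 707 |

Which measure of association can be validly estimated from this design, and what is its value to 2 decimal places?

Cells: a = 1285, b = 399, c = 541, d = 707.
This is a hospital-based case-control study: participants were sampled on outcome status, so risks in the source population cannot be estimated directly — relative risk is not valid here. The odds ratio is the appropriate measure.
OR = (a·d)/(b·c) = (1285 × 707) / (399 × 541) = 908495 / 215859 = 4.20874

4.21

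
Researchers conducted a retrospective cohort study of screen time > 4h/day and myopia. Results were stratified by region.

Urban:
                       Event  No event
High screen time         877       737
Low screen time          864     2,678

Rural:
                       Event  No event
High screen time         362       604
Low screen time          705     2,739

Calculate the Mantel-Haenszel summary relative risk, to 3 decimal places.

RR_MH = Σ(aᵢ·n₀ᵢ/nᵢ) / Σ(cᵢ·n₁ᵢ/nᵢ), with n₁ᵢ = aᵢ+bᵢ (exposed), n₀ᵢ = cᵢ+dᵢ (unexposed), nᵢ = n₁ᵢ+n₀ᵢ.
Stratum 1 (Urban): n₁ = 1614, n₀ = 3542, n = 5156; a·n₀/n = 877·3542/5156 = 602.4697; c·n₁/n = 864·1614/5156 = 270.4608
Stratum 2 (Rural): n₁ = 966, n₀ = 3444, n = 4410; a·n₀/n = 362·3444/4410 = 282.7048; c·n₁/n = 705·966/4410 = 154.4286
RR_MH = (602.4697 + 282.7048) / (270.4608 + 154.4286) = 885.1745 / 424.8894 = 2.08331

2.083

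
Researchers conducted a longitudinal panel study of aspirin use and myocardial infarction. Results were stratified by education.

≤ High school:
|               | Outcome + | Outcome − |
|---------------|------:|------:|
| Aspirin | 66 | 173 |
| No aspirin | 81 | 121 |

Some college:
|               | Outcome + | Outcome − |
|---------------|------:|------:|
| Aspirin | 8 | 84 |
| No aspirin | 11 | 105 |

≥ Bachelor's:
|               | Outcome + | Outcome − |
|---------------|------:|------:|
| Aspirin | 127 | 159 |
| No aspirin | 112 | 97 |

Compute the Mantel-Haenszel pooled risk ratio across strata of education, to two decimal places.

0.78

RR_MH = Σ(aᵢ·n₀ᵢ/nᵢ) / Σ(cᵢ·n₁ᵢ/nᵢ), with n₁ᵢ = aᵢ+bᵢ (exposed), n₀ᵢ = cᵢ+dᵢ (unexposed), nᵢ = n₁ᵢ+n₀ᵢ.
Stratum 1 (≤ High school): n₁ = 239, n₀ = 202, n = 441; a·n₀/n = 66·202/441 = 30.2313; c·n₁/n = 81·239/441 = 43.8980
Stratum 2 (Some college): n₁ = 92, n₀ = 116, n = 208; a·n₀/n = 8·116/208 = 4.4615; c·n₁/n = 11·92/208 = 4.8654
Stratum 3 (≥ Bachelor's): n₁ = 286, n₀ = 209, n = 495; a·n₀/n = 127·209/495 = 53.6222; c·n₁/n = 112·286/495 = 64.7111
RR_MH = (30.2313 + 4.4615 + 53.6222) / (43.8980 + 4.8654 + 64.7111) = 88.3151 / 113.4745 = 0.77828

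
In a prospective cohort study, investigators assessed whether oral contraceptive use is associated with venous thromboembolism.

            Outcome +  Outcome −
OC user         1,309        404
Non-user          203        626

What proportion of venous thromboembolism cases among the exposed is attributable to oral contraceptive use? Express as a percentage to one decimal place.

Cells: a = 1309, b = 404, c = 203, d = 626.
Risk in exposed = 1309/1713 = 0.76416; risk in unexposed = 203/829 = 0.24487.
RR = 0.76416/0.24487 = 3.12062
AR% = (RR − 1)/RR × 100 = (3.12062 − 1)/3.12062 × 100 = 67.9551%

68.0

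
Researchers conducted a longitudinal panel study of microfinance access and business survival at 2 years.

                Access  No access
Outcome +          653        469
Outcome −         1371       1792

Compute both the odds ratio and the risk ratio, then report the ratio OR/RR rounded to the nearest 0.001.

Reading the table with exposure as columns: a = 653 (Access, case), b = 1371 (Access, non-case), c = 469 (No access, case), d = 1792.
OR = (653·1792)/(1371·469) = 1170176/642999 = 1.81987
Risk in exposed = 653/2024 = 0.32263; risk in unexposed = 469/2261 = 0.20743; RR = 1.55536
OR/RR = 1.81987 / 1.55536 = 1.17007
The outcome is not rare, so the OR lies further from 1 than the RR.

1.170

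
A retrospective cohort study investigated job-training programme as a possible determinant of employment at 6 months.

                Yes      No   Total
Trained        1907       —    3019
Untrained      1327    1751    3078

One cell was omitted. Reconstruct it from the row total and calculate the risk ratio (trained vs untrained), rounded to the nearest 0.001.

1.465

The missing cell is in the exposed row: 3019 − 1907 = 1112.
So a = 1907, b = 1112, c = 1327, d = 1751.
RR = [a/(a+b)] / [c/(c+d)] = (1907/3019) / (1327/3078) = 0.63167/0.43112 = 1.46516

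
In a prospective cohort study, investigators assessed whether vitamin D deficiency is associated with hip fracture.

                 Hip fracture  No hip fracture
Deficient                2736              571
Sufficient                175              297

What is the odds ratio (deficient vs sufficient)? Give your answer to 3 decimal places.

8.132

Cells: a = 2736, b = 571, c = 175, d = 297.
OR = (a·d)/(b·c) = (2736 × 297) / (571 × 175) = 812592 / 99925 = 8.13202
The odds of hip fracture are about 8.13 times as high in the deficient group.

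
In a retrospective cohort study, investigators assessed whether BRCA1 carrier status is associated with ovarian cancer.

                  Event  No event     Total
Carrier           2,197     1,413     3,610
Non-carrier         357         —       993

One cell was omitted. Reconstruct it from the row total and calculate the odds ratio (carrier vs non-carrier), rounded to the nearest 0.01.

2.77

The missing cell is in the unexposed row: 993 − 357 = 636.
So a = 2197, b = 1413, c = 357, d = 636.
OR = (a·d)/(b·c) = (2197 × 636) / (1413 × 357) = 1397292 / 504441 = 2.76998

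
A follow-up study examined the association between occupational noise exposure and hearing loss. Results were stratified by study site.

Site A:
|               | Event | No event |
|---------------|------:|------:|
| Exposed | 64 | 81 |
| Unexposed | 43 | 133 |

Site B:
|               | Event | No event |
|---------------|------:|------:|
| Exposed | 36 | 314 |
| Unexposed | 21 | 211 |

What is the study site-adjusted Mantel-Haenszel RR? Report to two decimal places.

RR_MH = Σ(aᵢ·n₀ᵢ/nᵢ) / Σ(cᵢ·n₁ᵢ/nᵢ), with n₁ᵢ = aᵢ+bᵢ (exposed), n₀ᵢ = cᵢ+dᵢ (unexposed), nᵢ = n₁ᵢ+n₀ᵢ.
Stratum 1 (Site A): n₁ = 145, n₀ = 176, n = 321; a·n₀/n = 64·176/321 = 35.0903; c·n₁/n = 43·145/321 = 19.4237
Stratum 2 (Site B): n₁ = 350, n₀ = 232, n = 582; a·n₀/n = 36·232/582 = 14.3505; c·n₁/n = 21·350/582 = 12.6289
RR_MH = (35.0903 + 14.3505) / (19.4237 + 12.6289) = 49.4409 / 32.0525 = 1.54249

1.54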